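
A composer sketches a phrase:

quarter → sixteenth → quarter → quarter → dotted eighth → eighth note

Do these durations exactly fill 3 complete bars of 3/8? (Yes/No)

One bar of 3/8 = 6 sixteenth notes, so 3 bars = 18.
Each duration in sixteenth notes: quarter = 4; sixteenth = 1; quarter = 4; quarter = 4; dotted eighth = 3; eighth note = 2.
Altogether 4 + 1 + 4 + 4 + 3 + 2 = 18.
18 equals 18, so the answer is Yes.

Yes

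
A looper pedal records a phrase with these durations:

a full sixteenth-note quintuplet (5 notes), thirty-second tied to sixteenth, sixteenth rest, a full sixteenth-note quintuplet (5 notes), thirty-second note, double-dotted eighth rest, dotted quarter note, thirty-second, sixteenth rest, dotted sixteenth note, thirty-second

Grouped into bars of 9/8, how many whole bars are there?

1

One bar of 9/8 = 36 thirty-second notes.
Working in thirty-second notes: a full sixteenth-note quintuplet (5 notes) (five quintuplet sixteenths span one quarter) = 8; thirty-second tied to sixteenth (thirty-second + sixteenth) = 3; sixteenth rest = 2; a full sixteenth-note quintuplet (5 notes) (five quintuplet sixteenths span one quarter) = 8; thirty-second note = 1; double-dotted eighth rest = 7; dotted quarter note = 12; thirty-second = 1; sixteenth rest = 2; dotted sixteenth note = 3; thirty-second = 1.
Altogether 8 + 3 + 2 + 8 + 1 + 7 + 12 + 1 + 2 + 3 + 1 = 48.
48 ÷ 36 = 1 complete bar with 12 left over.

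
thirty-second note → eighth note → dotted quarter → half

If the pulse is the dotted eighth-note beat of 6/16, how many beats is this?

5.5

One dotted eighth-note beat = 6 thirty-second notes.
Each duration in thirty-second notes: thirty-second note = 1; eighth note = 4; dotted quarter = 12; half = 16.
Altogether 1 + 4 + 12 + 16 = 33.
33 ÷ 6 = 5.5 beats.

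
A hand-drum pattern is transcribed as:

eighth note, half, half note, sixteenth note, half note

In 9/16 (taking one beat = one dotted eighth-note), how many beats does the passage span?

One dotted eighth-note beat = 3 sixteenth notes.
In sixteenth notes: eighth note = 2; half = 8; half note = 8; sixteenth note = 1; half note = 8.
Adding: 2 + 8 + 8 + 1 + 8 = 27.
27 ÷ 3 = 9 beats.

9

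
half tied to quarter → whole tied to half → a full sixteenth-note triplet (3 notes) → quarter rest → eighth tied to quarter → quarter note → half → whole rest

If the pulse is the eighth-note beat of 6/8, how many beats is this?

38

One eighth-note beat = 2 sixteenth notes.
Express everything in sixteenth notes: half tied to quarter (half + quarter) = 12; whole tied to half (whole + half) = 24; a full sixteenth-note triplet (3 notes) (three triplet sixteenths span one eighth) = 2; quarter rest = 4; eighth tied to quarter (eighth + quarter) = 6; quarter note = 4; half = 8; whole rest = 16.
Adding: 12 + 24 + 2 + 4 + 6 + 4 + 8 + 16 = 76.
76 ÷ 2 = 38 beats.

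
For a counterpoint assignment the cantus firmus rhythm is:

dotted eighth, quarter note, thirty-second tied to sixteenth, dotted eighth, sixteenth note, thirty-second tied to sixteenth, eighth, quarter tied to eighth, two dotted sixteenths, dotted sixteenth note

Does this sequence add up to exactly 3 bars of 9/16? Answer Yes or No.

No

One bar of 9/16 = 18 thirty-second notes, so 3 bars = 54.
Working in thirty-second notes: dotted eighth = 6; quarter note = 8; thirty-second tied to sixteenth (thirty-second + sixteenth) = 3; dotted eighth = 6; sixteenth note = 2; thirty-second tied to sixteenth (thirty-second + sixteenth) = 3; eighth = 4; quarter tied to eighth (quarter + eighth) = 12; dotted sixteenth = 3; dotted sixteenth = 3; dotted sixteenth note = 3.
Adding: 6 + 8 + 3 + 6 + 2 + 3 + 4 + 12 + 3 + 3 + 3 = 53.
53 falls short of 54, so the answer is No.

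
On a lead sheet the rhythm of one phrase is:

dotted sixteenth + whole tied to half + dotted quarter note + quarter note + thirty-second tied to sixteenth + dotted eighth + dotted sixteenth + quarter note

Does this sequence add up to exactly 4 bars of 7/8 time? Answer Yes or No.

One bar of 7/8 = 28 thirty-second notes, so 4 bars = 112.
Working in thirty-second notes: dotted sixteenth = 3; whole tied to half (whole + half) = 48; dotted quarter note = 12; quarter note = 8; thirty-second tied to sixteenth (thirty-second + sixteenth) = 3; dotted eighth = 6; dotted sixteenth = 3; quarter note = 8.
Adding: 3 + 48 + 12 + 8 + 3 + 6 + 3 + 8 = 91.
91 falls short of 112, so the answer is No.

No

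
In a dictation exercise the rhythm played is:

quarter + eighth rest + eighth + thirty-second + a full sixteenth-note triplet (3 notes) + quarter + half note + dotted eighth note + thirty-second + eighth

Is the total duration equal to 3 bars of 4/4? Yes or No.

One bar of 4/4 = 32 thirty-second notes, so 3 bars = 96.
Working in thirty-second notes: quarter = 8; eighth rest = 4; eighth = 4; thirty-second = 1; a full sixteenth-note triplet (3 notes) (three triplet sixteenths span one eighth) = 4; quarter = 8; half note = 16; dotted eighth note = 6; thirty-second = 1; eighth = 4.
Altogether 8 + 4 + 4 + 1 + 4 + 8 + 16 + 6 + 1 + 4 = 56.
56 falls short of 96, so the answer is No.

No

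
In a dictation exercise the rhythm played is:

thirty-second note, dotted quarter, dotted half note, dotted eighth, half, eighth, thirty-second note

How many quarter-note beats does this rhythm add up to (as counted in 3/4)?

8

One quarter-note beat = 8 thirty-second notes.
In thirty-second notes: thirty-second note = 1; dotted quarter = 12; dotted half note = 24; dotted eighth = 6; half = 16; eighth = 4; thirty-second note = 1.
Sum: 1 + 12 + 24 + 6 + 16 + 4 + 1 = 64.
64 ÷ 8 = 8 beats.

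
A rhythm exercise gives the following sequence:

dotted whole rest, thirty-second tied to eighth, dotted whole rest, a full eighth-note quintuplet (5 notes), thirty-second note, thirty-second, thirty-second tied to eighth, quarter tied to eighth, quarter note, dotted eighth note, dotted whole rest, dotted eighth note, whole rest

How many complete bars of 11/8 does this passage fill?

5

One bar of 11/8 = 44 thirty-second notes.
Express everything in thirty-second notes: dotted whole rest = 48; thirty-second tied to eighth (thirty-second + eighth) = 5; dotted whole rest = 48; a full eighth-note quintuplet (5 notes) (five quintuplet eighths span one half) = 16; thirty-second note = 1; thirty-second = 1; thirty-second tied to eighth (thirty-second + eighth) = 5; quarter tied to eighth (quarter + eighth) = 12; quarter note = 8; dotted eighth note = 6; dotted whole rest = 48; dotted eighth note = 6; whole rest = 32.
Sum: 48 + 5 + 48 + 16 + 1 + 1 + 5 + 12 + 8 + 6 + 48 + 6 + 32 = 236.
236 ÷ 44 = 5 complete bars with 16 left over.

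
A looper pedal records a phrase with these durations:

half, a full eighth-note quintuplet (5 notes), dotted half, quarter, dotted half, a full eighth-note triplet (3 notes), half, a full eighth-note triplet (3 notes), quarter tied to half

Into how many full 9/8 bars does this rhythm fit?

One bar of 9/8 = 9 eighth notes.
Working in eighth notes: half = 4; a full eighth-note quintuplet (5 notes) (five quintuplet eighths span one half) = 4; dotted half = 6; quarter = 2; dotted half = 6; a full eighth-note triplet (3 notes) (three triplet eighths span one quarter) = 2; half = 4; a full eighth-note triplet (3 notes) (three triplet eighths span one quarter) = 2; quarter tied to half (quarter + half) = 6.
Altogether 4 + 4 + 6 + 2 + 6 + 2 + 4 + 2 + 6 = 36.
36 ÷ 9 = 4 complete bars with 0 left over.

4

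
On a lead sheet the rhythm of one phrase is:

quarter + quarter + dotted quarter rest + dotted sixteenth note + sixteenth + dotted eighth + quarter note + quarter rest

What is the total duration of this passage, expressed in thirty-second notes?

Express everything in thirty-second notes: quarter = 8; quarter = 8; dotted quarter rest = 12; dotted sixteenth note = 3; sixteenth = 2; dotted eighth = 6; quarter note = 8; quarter rest = 8.
Sum: 8 + 8 + 12 + 3 + 2 + 6 + 8 + 8 = 55 thirty-second notes.

55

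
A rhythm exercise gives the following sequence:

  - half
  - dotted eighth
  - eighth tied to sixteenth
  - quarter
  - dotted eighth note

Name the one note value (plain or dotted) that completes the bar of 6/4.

dotted eighth note

The bar of 6/4 = 24 sixteenth notes.
Working in sixteenth notes: half = 8; dotted eighth = 3; eighth tied to sixteenth (eighth + sixteenth) = 3; quarter = 4; dotted eighth note = 3.
Adding: 8 + 3 + 3 + 4 + 3 = 21.
Remaining: 24 − 21 = 3 sixteenth notes, which is a dotted eighth note.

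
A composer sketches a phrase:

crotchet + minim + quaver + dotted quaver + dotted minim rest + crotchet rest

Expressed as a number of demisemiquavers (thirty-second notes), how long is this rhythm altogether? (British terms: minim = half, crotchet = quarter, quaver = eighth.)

Working in thirty-second notes: crotchet = 8; minim = 16; quaver = 4; dotted quaver = 6; dotted minim rest = 24; crotchet rest = 8.
Sum: 8 + 16 + 4 + 6 + 24 + 8 = 66 thirty-second notes.

66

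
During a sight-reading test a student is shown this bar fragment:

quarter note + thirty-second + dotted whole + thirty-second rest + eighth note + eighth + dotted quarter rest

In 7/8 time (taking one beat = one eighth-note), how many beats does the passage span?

One eighth-note beat = 4 thirty-second notes.
Working in thirty-second notes: quarter note = 8; thirty-second = 1; dotted whole = 48; thirty-second rest = 1; eighth note = 4; eighth = 4; dotted quarter rest = 12.
Altogether 8 + 1 + 48 + 1 + 4 + 4 + 12 = 78.
78 ÷ 4 = 19.5 beats.

19.5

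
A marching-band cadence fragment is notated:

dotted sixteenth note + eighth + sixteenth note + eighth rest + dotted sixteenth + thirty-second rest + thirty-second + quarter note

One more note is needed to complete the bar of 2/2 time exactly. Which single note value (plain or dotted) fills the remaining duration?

dotted eighth note

The bar of 2/2 = 32 thirty-second notes.
Express everything in thirty-second notes: dotted sixteenth note = 3; eighth = 4; sixteenth note = 2; eighth rest = 4; dotted sixteenth = 3; thirty-second rest = 1; thirty-second = 1; quarter note = 8.
Sum: 3 + 4 + 2 + 4 + 3 + 1 + 1 + 8 = 26.
Remaining: 32 − 26 = 6 thirty-second notes, which is a dotted eighth note.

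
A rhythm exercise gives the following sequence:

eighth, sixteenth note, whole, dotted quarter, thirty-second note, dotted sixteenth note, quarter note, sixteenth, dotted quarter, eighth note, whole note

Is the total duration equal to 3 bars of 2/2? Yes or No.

One bar of 2/2 = 32 thirty-second notes, so 3 bars = 96.
Express everything in thirty-second notes: eighth = 4; sixteenth note = 2; whole = 32; dotted quarter = 12; thirty-second note = 1; dotted sixteenth note = 3; quarter note = 8; sixteenth = 2; dotted quarter = 12; eighth note = 4; whole note = 32.
Sum: 4 + 2 + 32 + 12 + 1 + 3 + 8 + 2 + 12 + 4 + 32 = 112.
112 exceeds 96, so the answer is No.

No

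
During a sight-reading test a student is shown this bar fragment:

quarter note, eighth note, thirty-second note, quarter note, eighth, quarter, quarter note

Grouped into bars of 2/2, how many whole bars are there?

1

One bar of 2/2 = 32 thirty-second notes.
In thirty-second notes: quarter note = 8; eighth note = 4; thirty-second note = 1; quarter note = 8; eighth = 4; quarter = 8; quarter note = 8.
Altogether 8 + 4 + 1 + 8 + 4 + 8 + 8 = 41.
41 ÷ 32 = 1 complete bar with 9 left over.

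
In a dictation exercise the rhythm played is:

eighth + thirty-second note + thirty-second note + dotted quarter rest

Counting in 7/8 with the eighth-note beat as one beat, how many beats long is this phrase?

One eighth-note beat = 4 thirty-second notes.
Express everything in thirty-second notes: eighth = 4; thirty-second note = 1; thirty-second note = 1; dotted quarter rest = 12.
Altogether 4 + 1 + 1 + 12 = 18.
18 ÷ 4 = 4.5 beats.

4.5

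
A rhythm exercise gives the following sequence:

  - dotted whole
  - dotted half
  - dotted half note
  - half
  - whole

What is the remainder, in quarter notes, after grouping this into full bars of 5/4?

One bar of 5/4 = 5 quarter notes.
In quarter notes: dotted whole = 6; dotted half = 3; dotted half note = 3; half = 2; whole = 4.
Total: 6 + 3 + 3 + 2 + 4 = 18.
18 ÷ 5 = 3 complete bars with 3 quarter notes remaining.

3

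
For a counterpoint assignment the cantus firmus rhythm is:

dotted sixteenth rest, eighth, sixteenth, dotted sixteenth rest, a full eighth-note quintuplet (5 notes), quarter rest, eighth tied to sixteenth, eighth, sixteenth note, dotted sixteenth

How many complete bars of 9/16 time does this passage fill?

2

One bar of 9/16 = 18 thirty-second notes.
Express everything in thirty-second notes: dotted sixteenth rest = 3; eighth = 4; sixteenth = 2; dotted sixteenth rest = 3; a full eighth-note quintuplet (5 notes) (five quintuplet eighths span one half) = 16; quarter rest = 8; eighth tied to sixteenth (eighth + sixteenth) = 6; eighth = 4; sixteenth note = 2; dotted sixteenth = 3.
Adding: 3 + 4 + 2 + 3 + 16 + 8 + 6 + 4 + 2 + 3 = 51.
51 ÷ 18 = 2 complete bars with 15 left over.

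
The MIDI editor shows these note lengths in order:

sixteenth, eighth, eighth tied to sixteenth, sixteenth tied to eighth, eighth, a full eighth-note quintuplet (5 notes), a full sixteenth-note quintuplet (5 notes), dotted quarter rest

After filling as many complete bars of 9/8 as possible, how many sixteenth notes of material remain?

One bar of 9/8 = 18 sixteenth notes.
Express everything in sixteenth notes: sixteenth = 1; eighth = 2; eighth tied to sixteenth (eighth + sixteenth) = 3; sixteenth tied to eighth (sixteenth + eighth) = 3; eighth = 2; a full eighth-note quintuplet (5 notes) (five quintuplet eighths span one half) = 8; a full sixteenth-note quintuplet (5 notes) (five quintuplet sixteenths span one quarter) = 4; dotted quarter rest = 6.
Sum: 1 + 2 + 3 + 3 + 2 + 8 + 4 + 6 = 29.
29 ÷ 18 = 1 complete bar with 11 sixteenth notes remaining.

11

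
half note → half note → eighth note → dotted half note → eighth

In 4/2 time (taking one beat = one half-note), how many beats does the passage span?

4

One half-note beat = 4 eighth notes.
Convert each value to eighth notes: half note = 4; half note = 4; eighth note = 1; dotted half note = 6; eighth = 1.
Altogether 4 + 4 + 1 + 6 + 1 = 16.
16 ÷ 4 = 4 beats.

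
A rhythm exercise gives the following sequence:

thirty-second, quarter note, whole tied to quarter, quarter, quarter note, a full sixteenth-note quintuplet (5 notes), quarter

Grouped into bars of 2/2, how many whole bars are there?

2

One bar of 2/2 = 32 thirty-second notes.
In thirty-second notes: thirty-second = 1; quarter note = 8; whole tied to quarter (whole + quarter) = 40; quarter = 8; quarter note = 8; a full sixteenth-note quintuplet (5 notes) (five quintuplet sixteenths span one quarter) = 8; quarter = 8.
Sum: 1 + 8 + 40 + 8 + 8 + 8 + 8 = 81.
81 ÷ 32 = 2 complete bars with 17 left over.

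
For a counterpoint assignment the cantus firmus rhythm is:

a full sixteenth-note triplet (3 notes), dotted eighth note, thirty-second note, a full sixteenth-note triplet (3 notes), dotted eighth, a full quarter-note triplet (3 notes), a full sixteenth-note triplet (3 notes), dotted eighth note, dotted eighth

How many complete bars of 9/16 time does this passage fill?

2

One bar of 9/16 = 18 thirty-second notes.
Express everything in thirty-second notes: a full sixteenth-note triplet (3 notes) (three triplet sixteenths span one eighth) = 4; dotted eighth note = 6; thirty-second note = 1; a full sixteenth-note triplet (3 notes) (three triplet sixteenths span one eighth) = 4; dotted eighth = 6; a full quarter-note triplet (3 notes) (three triplet quarters span one half) = 16; a full sixteenth-note triplet (3 notes) (three triplet sixteenths span one eighth) = 4; dotted eighth note = 6; dotted eighth = 6.
Altogether 4 + 6 + 1 + 4 + 6 + 16 + 4 + 6 + 6 = 53.
53 ÷ 18 = 2 complete bars with 17 left over.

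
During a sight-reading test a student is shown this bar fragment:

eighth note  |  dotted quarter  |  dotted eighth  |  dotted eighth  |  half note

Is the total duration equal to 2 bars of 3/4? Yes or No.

One bar of 3/4 = 12 sixteenth notes, so 2 bars = 24.
Each duration in sixteenth notes: eighth note = 2; dotted quarter = 6; dotted eighth = 3; dotted eighth = 3; half note = 8.
Sum: 2 + 6 + 3 + 3 + 8 = 22.
22 falls short of 24, so the answer is No.

No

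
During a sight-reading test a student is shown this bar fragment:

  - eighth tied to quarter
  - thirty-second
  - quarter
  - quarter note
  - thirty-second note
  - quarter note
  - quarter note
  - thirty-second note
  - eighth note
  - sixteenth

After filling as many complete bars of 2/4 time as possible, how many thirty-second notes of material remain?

5

One bar of 2/4 = 16 thirty-second notes.
Each duration in thirty-second notes: eighth tied to quarter (eighth + quarter) = 12; thirty-second = 1; quarter = 8; quarter note = 8; thirty-second note = 1; quarter note = 8; quarter note = 8; thirty-second note = 1; eighth note = 4; sixteenth = 2.
Adding: 12 + 1 + 8 + 8 + 1 + 8 + 8 + 1 + 4 + 2 = 53.
53 ÷ 16 = 3 complete bars with 5 thirty-second notes remaining.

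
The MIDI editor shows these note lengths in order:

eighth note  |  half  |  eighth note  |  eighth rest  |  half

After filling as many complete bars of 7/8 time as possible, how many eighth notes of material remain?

4

One bar of 7/8 = 7 eighth notes.
Convert each value to eighth notes: eighth note = 1; half = 4; eighth note = 1; eighth rest = 1; half = 4.
Adding: 1 + 4 + 1 + 1 + 4 = 11.
11 ÷ 7 = 1 complete bar with 4 eighth notes remaining.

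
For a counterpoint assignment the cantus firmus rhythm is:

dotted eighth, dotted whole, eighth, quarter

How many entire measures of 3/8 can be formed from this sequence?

One bar of 3/8 = 6 sixteenth notes.
Express everything in sixteenth notes: dotted eighth = 3; dotted whole = 24; eighth = 2; quarter = 4.
Adding: 3 + 24 + 2 + 4 = 33.
33 ÷ 6 = 5 complete bars with 3 left over.

5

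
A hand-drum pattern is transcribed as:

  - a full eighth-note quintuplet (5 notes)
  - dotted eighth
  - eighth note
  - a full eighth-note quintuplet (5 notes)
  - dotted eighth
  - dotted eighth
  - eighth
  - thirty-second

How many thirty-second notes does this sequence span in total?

59

Working in thirty-second notes: a full eighth-note quintuplet (5 notes) (five quintuplet eighths span one half) = 16; dotted eighth = 6; eighth note = 4; a full eighth-note quintuplet (5 notes) (five quintuplet eighths span one half) = 16; dotted eighth = 6; dotted eighth = 6; eighth = 4; thirty-second = 1.
Adding: 16 + 6 + 4 + 16 + 6 + 6 + 4 + 1 = 59 thirty-second notes.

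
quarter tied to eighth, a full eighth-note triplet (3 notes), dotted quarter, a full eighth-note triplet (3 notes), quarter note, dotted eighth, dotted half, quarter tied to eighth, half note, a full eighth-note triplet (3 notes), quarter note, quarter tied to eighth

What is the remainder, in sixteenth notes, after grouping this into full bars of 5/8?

7

One bar of 5/8 = 10 sixteenth notes.
Convert each value to sixteenth notes: quarter tied to eighth (quarter + eighth) = 6; a full eighth-note triplet (3 notes) (three triplet eighths span one quarter) = 4; dotted quarter = 6; a full eighth-note triplet (3 notes) (three triplet eighths span one quarter) = 4; quarter note = 4; dotted eighth = 3; dotted half = 12; quarter tied to eighth (quarter + eighth) = 6; half note = 8; a full eighth-note triplet (3 notes) (three triplet eighths span one quarter) = 4; quarter note = 4; quarter tied to eighth (quarter + eighth) = 6.
Total: 6 + 4 + 6 + 4 + 4 + 3 + 12 + 6 + 8 + 4 + 4 + 6 = 67.
67 ÷ 10 = 6 complete bars with 7 sixteenth notes remaining.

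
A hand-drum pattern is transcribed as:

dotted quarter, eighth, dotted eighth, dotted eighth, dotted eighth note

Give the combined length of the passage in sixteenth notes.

17

Each duration in sixteenth notes: dotted quarter = 6; eighth = 2; dotted eighth = 3; dotted eighth = 3; dotted eighth note = 3.
Sum: 6 + 2 + 3 + 3 + 3 = 17 sixteenth notes.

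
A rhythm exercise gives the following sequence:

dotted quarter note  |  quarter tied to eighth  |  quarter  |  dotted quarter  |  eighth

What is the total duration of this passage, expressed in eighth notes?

12

Convert each value to eighth notes: dotted quarter note = 3; quarter tied to eighth (quarter + eighth) = 3; quarter = 2; dotted quarter = 3; eighth = 1.
Altogether 3 + 3 + 2 + 3 + 1 = 12 eighth notes.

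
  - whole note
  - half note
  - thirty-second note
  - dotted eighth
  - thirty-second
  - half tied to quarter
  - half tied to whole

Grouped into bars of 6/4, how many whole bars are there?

2

One bar of 6/4 = 48 thirty-second notes.
Each duration in thirty-second notes: whole note = 32; half note = 16; thirty-second note = 1; dotted eighth = 6; thirty-second = 1; half tied to quarter (half + quarter) = 24; half tied to whole (half + whole) = 48.
Adding: 32 + 16 + 1 + 6 + 1 + 24 + 48 = 128.
128 ÷ 48 = 2 complete bars with 32 left over.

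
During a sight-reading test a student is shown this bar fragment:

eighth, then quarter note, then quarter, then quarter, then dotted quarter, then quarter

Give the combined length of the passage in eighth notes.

Convert each value to eighth notes: eighth = 1; quarter note = 2; quarter = 2; quarter = 2; dotted quarter = 3; quarter = 2.
Total: 1 + 2 + 2 + 2 + 3 + 2 = 12 eighth notes.

12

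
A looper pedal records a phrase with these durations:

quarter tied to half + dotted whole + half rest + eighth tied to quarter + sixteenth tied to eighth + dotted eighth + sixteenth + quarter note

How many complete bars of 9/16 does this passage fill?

One bar of 9/16 = 9 sixteenth notes.
Express everything in sixteenth notes: quarter tied to half (quarter + half) = 12; dotted whole = 24; half rest = 8; eighth tied to quarter (eighth + quarter) = 6; sixteenth tied to eighth (sixteenth + eighth) = 3; dotted eighth = 3; sixteenth = 1; quarter note = 4.
Altogether 12 + 24 + 8 + 6 + 3 + 3 + 1 + 4 = 61.
61 ÷ 9 = 6 complete bars with 7 left over.

6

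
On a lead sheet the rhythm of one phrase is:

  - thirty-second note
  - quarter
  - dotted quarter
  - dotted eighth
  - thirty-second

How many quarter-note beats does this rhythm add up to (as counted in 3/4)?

One quarter-note beat = 8 thirty-second notes.
Working in thirty-second notes: thirty-second note = 1; quarter = 8; dotted quarter = 12; dotted eighth = 6; thirty-second = 1.
Adding: 1 + 8 + 12 + 6 + 1 = 28.
28 ÷ 8 = 3.5 beats.

3.5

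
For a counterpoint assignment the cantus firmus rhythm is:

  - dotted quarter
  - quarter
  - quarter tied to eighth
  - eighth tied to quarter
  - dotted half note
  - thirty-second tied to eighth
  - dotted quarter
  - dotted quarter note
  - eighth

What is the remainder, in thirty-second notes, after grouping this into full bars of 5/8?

One bar of 5/8 = 20 thirty-second notes.
Convert each value to thirty-second notes: dotted quarter = 12; quarter = 8; quarter tied to eighth (quarter + eighth) = 12; eighth tied to quarter (eighth + quarter) = 12; dotted half note = 24; thirty-second tied to eighth (thirty-second + eighth) = 5; dotted quarter = 12; dotted quarter note = 12; eighth = 4.
Altogether 12 + 8 + 12 + 12 + 24 + 5 + 12 + 12 + 4 = 101.
101 ÷ 20 = 5 complete bars with 1 thirty-second note remaining.

1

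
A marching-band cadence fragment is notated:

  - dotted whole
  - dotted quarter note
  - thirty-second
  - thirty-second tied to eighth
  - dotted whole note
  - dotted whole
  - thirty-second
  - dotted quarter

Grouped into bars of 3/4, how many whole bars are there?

7

One bar of 3/4 = 24 thirty-second notes.
Express everything in thirty-second notes: dotted whole = 48; dotted quarter note = 12; thirty-second = 1; thirty-second tied to eighth (thirty-second + eighth) = 5; dotted whole note = 48; dotted whole = 48; thirty-second = 1; dotted quarter = 12.
Sum: 48 + 12 + 1 + 5 + 48 + 48 + 1 + 12 = 175.
175 ÷ 24 = 7 complete bars with 7 left over.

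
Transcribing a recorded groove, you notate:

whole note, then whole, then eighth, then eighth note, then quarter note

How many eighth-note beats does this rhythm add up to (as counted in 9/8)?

One eighth-note beat = 2 sixteenth notes.
Each duration in sixteenth notes: whole note = 16; whole = 16; eighth = 2; eighth note = 2; quarter note = 4.
Altogether 16 + 16 + 2 + 2 + 4 = 40.
40 ÷ 2 = 20 beats.

20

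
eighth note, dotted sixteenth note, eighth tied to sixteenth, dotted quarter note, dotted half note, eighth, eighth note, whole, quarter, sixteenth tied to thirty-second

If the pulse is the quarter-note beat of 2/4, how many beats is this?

12.5

One quarter-note beat = 8 thirty-second notes.
Express everything in thirty-second notes: eighth note = 4; dotted sixteenth note = 3; eighth tied to sixteenth (eighth + sixteenth) = 6; dotted quarter note = 12; dotted half note = 24; eighth = 4; eighth note = 4; whole = 32; quarter = 8; sixteenth tied to thirty-second (sixteenth + thirty-second) = 3.
Total: 4 + 3 + 6 + 12 + 24 + 4 + 4 + 32 + 8 + 3 = 100.
100 ÷ 8 = 12.5 beats.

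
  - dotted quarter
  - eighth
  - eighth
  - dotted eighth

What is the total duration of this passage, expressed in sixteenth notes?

Express everything in sixteenth notes: dotted quarter = 6; eighth = 2; eighth = 2; dotted eighth = 3.
Total: 6 + 2 + 2 + 3 = 13 sixteenth notes.

13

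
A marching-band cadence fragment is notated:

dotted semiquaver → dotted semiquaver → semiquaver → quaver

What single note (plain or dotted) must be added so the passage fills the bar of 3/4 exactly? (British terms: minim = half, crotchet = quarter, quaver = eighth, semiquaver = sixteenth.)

The bar of 3/4 = 24 thirty-second notes.
Working in thirty-second notes: dotted semiquaver = 3; dotted semiquaver = 3; semiquaver = 2; quaver = 4.
Sum: 3 + 3 + 2 + 4 = 12.
Remaining: 24 − 12 = 12 thirty-second notes, which is a dotted quarter note.

dotted quarter note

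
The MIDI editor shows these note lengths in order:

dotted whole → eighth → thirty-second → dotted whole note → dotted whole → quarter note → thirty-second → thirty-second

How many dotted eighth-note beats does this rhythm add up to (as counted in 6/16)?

One dotted eighth-note beat = 6 thirty-second notes.
Working in thirty-second notes: dotted whole = 48; eighth = 4; thirty-second = 1; dotted whole note = 48; dotted whole = 48; quarter note = 8; thirty-second = 1; thirty-second = 1.
Altogether 48 + 4 + 1 + 48 + 48 + 8 + 1 + 1 = 159.
159 ÷ 6 = 26.5 beats.

26.5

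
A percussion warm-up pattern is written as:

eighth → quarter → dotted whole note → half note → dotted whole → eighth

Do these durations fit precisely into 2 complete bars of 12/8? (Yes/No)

No

One bar of 12/8 = 12 eighth notes, so 2 bars = 24.
Express everything in eighth notes: eighth = 1; quarter = 2; dotted whole note = 12; half note = 4; dotted whole = 12; eighth = 1.
Total: 1 + 2 + 12 + 4 + 12 + 1 = 32.
32 exceeds 24, so the answer is No.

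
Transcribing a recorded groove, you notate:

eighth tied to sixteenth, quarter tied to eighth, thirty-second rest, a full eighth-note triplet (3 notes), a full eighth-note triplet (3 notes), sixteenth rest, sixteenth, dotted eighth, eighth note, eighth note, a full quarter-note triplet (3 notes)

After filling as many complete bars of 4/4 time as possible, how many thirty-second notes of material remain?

One bar of 4/4 = 32 thirty-second notes.
In thirty-second notes: eighth tied to sixteenth (eighth + sixteenth) = 6; quarter tied to eighth (quarter + eighth) = 12; thirty-second rest = 1; a full eighth-note triplet (3 notes) (three triplet eighths span one quarter) = 8; a full eighth-note triplet (3 notes) (three triplet eighths span one quarter) = 8; sixteenth rest = 2; sixteenth = 2; dotted eighth = 6; eighth note = 4; eighth note = 4; a full quarter-note triplet (3 notes) (three triplet quarters span one half) = 16.
Total: 6 + 12 + 1 + 8 + 8 + 2 + 2 + 6 + 4 + 4 + 16 = 69.
69 ÷ 32 = 2 complete bars with 5 thirty-second notes remaining.

5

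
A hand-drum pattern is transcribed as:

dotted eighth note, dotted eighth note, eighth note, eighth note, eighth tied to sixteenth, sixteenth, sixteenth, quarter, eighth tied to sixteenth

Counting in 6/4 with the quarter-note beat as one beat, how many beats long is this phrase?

5.5

One quarter-note beat = 4 sixteenth notes.
Working in sixteenth notes: dotted eighth note = 3; dotted eighth note = 3; eighth note = 2; eighth note = 2; eighth tied to sixteenth (eighth + sixteenth) = 3; sixteenth = 1; sixteenth = 1; quarter = 4; eighth tied to sixteenth (eighth + sixteenth) = 3.
Sum: 3 + 3 + 2 + 2 + 3 + 1 + 1 + 4 + 3 = 22.
22 ÷ 4 = 5.5 beats.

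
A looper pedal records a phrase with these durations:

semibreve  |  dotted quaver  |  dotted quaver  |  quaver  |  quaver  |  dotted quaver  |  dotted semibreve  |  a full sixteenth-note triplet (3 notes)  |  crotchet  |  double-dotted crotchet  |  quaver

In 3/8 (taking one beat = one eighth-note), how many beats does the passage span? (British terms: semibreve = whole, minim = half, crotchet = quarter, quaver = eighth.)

34

One eighth-note beat = 2 sixteenth notes.
Convert each value to sixteenth notes: semibreve = 16; dotted quaver = 3; dotted quaver = 3; quaver = 2; quaver = 2; dotted quaver = 3; dotted semibreve = 24; a full sixteenth-note triplet (3 notes) (three triplet sixteenths span one eighth) = 2; crotchet = 4; double-dotted crotchet = 7; quaver = 2.
Adding: 16 + 3 + 3 + 2 + 2 + 3 + 24 + 2 + 4 + 7 + 2 = 68.
68 ÷ 2 = 34 beats.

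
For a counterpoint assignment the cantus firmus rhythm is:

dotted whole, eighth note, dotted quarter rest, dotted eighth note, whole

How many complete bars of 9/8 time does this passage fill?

2

One bar of 9/8 = 18 sixteenth notes.
Convert each value to sixteenth notes: dotted whole = 24; eighth note = 2; dotted quarter rest = 6; dotted eighth note = 3; whole = 16.
Altogether 24 + 2 + 6 + 3 + 16 = 51.
51 ÷ 18 = 2 complete bars with 15 left over.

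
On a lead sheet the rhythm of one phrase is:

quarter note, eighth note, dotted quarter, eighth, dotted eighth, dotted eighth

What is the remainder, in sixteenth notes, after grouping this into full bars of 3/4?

8

One bar of 3/4 = 12 sixteenth notes.
Convert each value to sixteenth notes: quarter note = 4; eighth note = 2; dotted quarter = 6; eighth = 2; dotted eighth = 3; dotted eighth = 3.
Altogether 4 + 2 + 6 + 2 + 3 + 3 = 20.
20 ÷ 12 = 1 complete bar with 8 sixteenth notes remaining.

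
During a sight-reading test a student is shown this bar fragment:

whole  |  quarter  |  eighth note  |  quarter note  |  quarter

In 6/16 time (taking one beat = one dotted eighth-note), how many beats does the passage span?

10

One dotted eighth-note beat = 3 sixteenth notes.
Each duration in sixteenth notes: whole = 16; quarter = 4; eighth note = 2; quarter note = 4; quarter = 4.
Sum: 16 + 4 + 2 + 4 + 4 = 30.
30 ÷ 3 = 10 beats.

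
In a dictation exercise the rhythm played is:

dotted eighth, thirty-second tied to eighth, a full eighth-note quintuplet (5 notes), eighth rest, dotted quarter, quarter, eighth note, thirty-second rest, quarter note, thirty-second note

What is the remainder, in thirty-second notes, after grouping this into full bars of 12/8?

One bar of 12/8 = 48 thirty-second notes.
In thirty-second notes: dotted eighth = 6; thirty-second tied to eighth (thirty-second + eighth) = 5; a full eighth-note quintuplet (5 notes) (five quintuplet eighths span one half) = 16; eighth rest = 4; dotted quarter = 12; quarter = 8; eighth note = 4; thirty-second rest = 1; quarter note = 8; thirty-second note = 1.
Adding: 6 + 5 + 16 + 4 + 12 + 8 + 4 + 1 + 8 + 1 = 65.
65 ÷ 48 = 1 complete bar with 17 thirty-second notes remaining.

17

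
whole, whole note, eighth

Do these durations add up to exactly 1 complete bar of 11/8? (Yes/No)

One bar of 11/8 = 11 eighth notes.
Each duration in eighth notes: whole = 8; whole note = 8; eighth = 1.
Total: 8 + 8 + 1 = 17.
17 exceeds 11, so the answer is No.

No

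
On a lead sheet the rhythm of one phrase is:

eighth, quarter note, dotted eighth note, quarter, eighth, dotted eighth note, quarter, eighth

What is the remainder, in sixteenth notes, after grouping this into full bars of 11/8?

2

One bar of 11/8 = 22 sixteenth notes.
Each duration in sixteenth notes: eighth = 2; quarter note = 4; dotted eighth note = 3; quarter = 4; eighth = 2; dotted eighth note = 3; quarter = 4; eighth = 2.
Adding: 2 + 4 + 3 + 4 + 2 + 3 + 4 + 2 = 24.
24 ÷ 22 = 1 complete bar with 2 sixteenth notes remaining.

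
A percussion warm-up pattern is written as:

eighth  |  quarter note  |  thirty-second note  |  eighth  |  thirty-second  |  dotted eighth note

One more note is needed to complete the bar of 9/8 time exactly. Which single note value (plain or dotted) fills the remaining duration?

dotted quarter note

The bar of 9/8 = 36 thirty-second notes.
Convert each value to thirty-second notes: eighth = 4; quarter note = 8; thirty-second note = 1; eighth = 4; thirty-second = 1; dotted eighth note = 6.
Sum: 4 + 8 + 1 + 4 + 1 + 6 = 24.
Remaining: 36 − 24 = 12 thirty-second notes, which is a dotted quarter note.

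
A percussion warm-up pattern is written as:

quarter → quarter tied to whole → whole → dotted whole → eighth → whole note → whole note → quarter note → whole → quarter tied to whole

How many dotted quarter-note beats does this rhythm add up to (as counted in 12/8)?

One dotted quarter-note beat = 3 eighth notes.
Convert each value to eighth notes: quarter = 2; quarter tied to whole (quarter + whole) = 10; whole = 8; dotted whole = 12; eighth = 1; whole note = 8; whole note = 8; quarter note = 2; whole = 8; quarter tied to whole (quarter + whole) = 10.
Sum: 2 + 10 + 8 + 12 + 1 + 8 + 8 + 2 + 8 + 10 = 69.
69 ÷ 3 = 23 beats.

23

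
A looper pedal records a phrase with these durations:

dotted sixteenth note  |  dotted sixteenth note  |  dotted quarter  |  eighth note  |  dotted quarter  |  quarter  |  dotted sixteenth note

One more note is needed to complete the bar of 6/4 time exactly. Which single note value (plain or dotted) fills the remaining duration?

dotted sixteenth note

The bar of 6/4 = 48 thirty-second notes.
Express everything in thirty-second notes: dotted sixteenth note = 3; dotted sixteenth note = 3; dotted quarter = 12; eighth note = 4; dotted quarter = 12; quarter = 8; dotted sixteenth note = 3.
Sum: 3 + 3 + 12 + 4 + 12 + 8 + 3 = 45.
Remaining: 48 − 45 = 3 thirty-second notes, which is a dotted sixteenth note.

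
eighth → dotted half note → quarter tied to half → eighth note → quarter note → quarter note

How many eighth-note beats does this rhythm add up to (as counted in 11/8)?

One eighth-note beat = 2 sixteenth notes.
Working in sixteenth notes: eighth = 2; dotted half note = 12; quarter tied to half (quarter + half) = 12; eighth note = 2; quarter note = 4; quarter note = 4.
Adding: 2 + 12 + 12 + 2 + 4 + 4 = 36.
36 ÷ 2 = 18 beats.

18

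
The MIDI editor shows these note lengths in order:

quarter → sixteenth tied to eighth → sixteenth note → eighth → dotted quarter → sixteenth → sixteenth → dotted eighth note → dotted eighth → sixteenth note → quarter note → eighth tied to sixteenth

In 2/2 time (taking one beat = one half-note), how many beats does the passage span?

4

One half-note beat = 8 sixteenth notes.
Convert each value to sixteenth notes: quarter = 4; sixteenth tied to eighth (sixteenth + eighth) = 3; sixteenth note = 1; eighth = 2; dotted quarter = 6; sixteenth = 1; sixteenth = 1; dotted eighth note = 3; dotted eighth = 3; sixteenth note = 1; quarter note = 4; eighth tied to sixteenth (eighth + sixteenth) = 3.
Altogether 4 + 3 + 1 + 2 + 6 + 1 + 1 + 3 + 3 + 1 + 4 + 3 = 32.
32 ÷ 8 = 4 beats.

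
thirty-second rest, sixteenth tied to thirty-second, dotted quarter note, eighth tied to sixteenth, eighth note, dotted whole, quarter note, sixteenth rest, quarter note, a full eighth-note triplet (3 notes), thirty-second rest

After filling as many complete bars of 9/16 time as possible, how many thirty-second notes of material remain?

11

One bar of 9/16 = 18 thirty-second notes.
Express everything in thirty-second notes: thirty-second rest = 1; sixteenth tied to thirty-second (sixteenth + thirty-second) = 3; dotted quarter note = 12; eighth tied to sixteenth (eighth + sixteenth) = 6; eighth note = 4; dotted whole = 48; quarter note = 8; sixteenth rest = 2; quarter note = 8; a full eighth-note triplet (3 notes) (three triplet eighths span one quarter) = 8; thirty-second rest = 1.
Sum: 1 + 3 + 12 + 6 + 4 + 48 + 8 + 2 + 8 + 8 + 1 = 101.
101 ÷ 18 = 5 complete bars with 11 thirty-second notes remaining.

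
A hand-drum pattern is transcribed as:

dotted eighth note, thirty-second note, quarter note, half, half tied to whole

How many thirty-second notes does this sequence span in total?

Working in thirty-second notes: dotted eighth note = 6; thirty-second note = 1; quarter note = 8; half = 16; half tied to whole (half + whole) = 48.
Altogether 6 + 1 + 8 + 16 + 48 = 79 thirty-second notes.

79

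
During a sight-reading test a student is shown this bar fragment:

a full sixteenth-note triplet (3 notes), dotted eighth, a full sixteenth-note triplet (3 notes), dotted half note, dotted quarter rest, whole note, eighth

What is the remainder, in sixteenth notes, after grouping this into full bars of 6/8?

One bar of 6/8 = 12 sixteenth notes.
Convert each value to sixteenth notes: a full sixteenth-note triplet (3 notes) (three triplet sixteenths span one eighth) = 2; dotted eighth = 3; a full sixteenth-note triplet (3 notes) (three triplet sixteenths span one eighth) = 2; dotted half note = 12; dotted quarter rest = 6; whole note = 16; eighth = 2.
Sum: 2 + 3 + 2 + 12 + 6 + 16 + 2 = 43.
43 ÷ 12 = 3 complete bars with 7 sixteenth notes remaining.

7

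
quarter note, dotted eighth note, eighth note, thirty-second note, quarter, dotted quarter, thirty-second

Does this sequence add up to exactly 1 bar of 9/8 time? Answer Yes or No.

One bar of 9/8 = 36 thirty-second notes.
Express everything in thirty-second notes: quarter note = 8; dotted eighth note = 6; eighth note = 4; thirty-second note = 1; quarter = 8; dotted quarter = 12; thirty-second = 1.
Adding: 8 + 6 + 4 + 1 + 8 + 12 + 1 = 40.
40 exceeds 36, so the answer is No.

No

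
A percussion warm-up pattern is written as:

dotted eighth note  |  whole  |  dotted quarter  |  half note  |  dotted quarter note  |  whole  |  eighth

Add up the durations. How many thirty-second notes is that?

114

Working in thirty-second notes: dotted eighth note = 6; whole = 32; dotted quarter = 12; half note = 16; dotted quarter note = 12; whole = 32; eighth = 4.
Adding: 6 + 32 + 12 + 16 + 12 + 32 + 4 = 114 thirty-second notes.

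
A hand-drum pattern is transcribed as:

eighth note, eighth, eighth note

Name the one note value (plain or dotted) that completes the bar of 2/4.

The bar of 2/4 = 4 eighth notes.
Convert each value to eighth notes: eighth note = 1; eighth = 1; eighth note = 1.
Sum: 1 + 1 + 1 = 3.
Remaining: 4 − 3 = 1 eighth note, which is a eighth note.

eighth note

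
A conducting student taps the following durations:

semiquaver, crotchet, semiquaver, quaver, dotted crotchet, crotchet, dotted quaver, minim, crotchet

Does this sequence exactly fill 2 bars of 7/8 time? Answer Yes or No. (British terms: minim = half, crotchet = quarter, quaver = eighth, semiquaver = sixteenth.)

No

One bar of 7/8 = 14 sixteenth notes, so 2 bars = 28.
Convert each value to sixteenth notes: semiquaver = 1; crotchet = 4; semiquaver = 1; quaver = 2; dotted crotchet = 6; crotchet = 4; dotted quaver = 3; minim = 8; crotchet = 4.
Sum: 1 + 4 + 1 + 2 + 6 + 4 + 3 + 8 + 4 = 33.
33 exceeds 28, so the answer is No.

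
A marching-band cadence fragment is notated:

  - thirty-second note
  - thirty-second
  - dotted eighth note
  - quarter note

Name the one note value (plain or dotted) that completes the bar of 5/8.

The bar of 5/8 = 20 thirty-second notes.
Each duration in thirty-second notes: thirty-second note = 1; thirty-second = 1; dotted eighth note = 6; quarter note = 8.
Total: 1 + 1 + 6 + 8 = 16.
Remaining: 20 − 16 = 4 thirty-second notes, which is a eighth note.

eighth note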